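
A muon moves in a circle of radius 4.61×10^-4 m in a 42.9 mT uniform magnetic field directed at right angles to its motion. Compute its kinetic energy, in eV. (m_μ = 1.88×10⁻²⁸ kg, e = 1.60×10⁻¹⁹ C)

v = qBr/m = (1×1.60×10^-19)(0.0429)(4.61×10^-4) / (1.88×10^-28) = 1.68×10^4 m/s.
K = ½mv² = 0.5·(1.88×10^-28)·(1.68×10^4)² = 2.66×10^-20 J = 0.166 eV.

K ≈ 0.166 eV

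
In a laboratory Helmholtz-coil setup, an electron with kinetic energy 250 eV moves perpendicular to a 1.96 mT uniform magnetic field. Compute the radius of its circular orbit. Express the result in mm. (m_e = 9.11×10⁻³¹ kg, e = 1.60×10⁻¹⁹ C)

Convert the energy: K = 250 eV = 4.00×10^-17 J.
v = √(2K/m) = √(2·4.00×10^-17/9.11×10^-31) = 9.37×10^6 m/s.
r = mv/(qB) = (9.11×10^-31)(9.37×10^6) / [(1×1.60×10^-19)(1.96×10^-3)] = 0.0272 m.

r ≈ 27.2 mm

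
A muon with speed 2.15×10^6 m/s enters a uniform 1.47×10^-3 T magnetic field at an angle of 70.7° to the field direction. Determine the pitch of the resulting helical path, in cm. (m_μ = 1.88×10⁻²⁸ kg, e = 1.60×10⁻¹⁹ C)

The velocity component along B is v∥ = v cos70.7° = 7.11×10^5 m/s.
The cyclotron period T = 2πm/(qB) = 5.02×10^-6 s is set by m, q, B alone.
Pitch = v∥·T = (7.11×10^5)(5.02×10^-6) = 3.57 m.

pitch ≈ 357 cm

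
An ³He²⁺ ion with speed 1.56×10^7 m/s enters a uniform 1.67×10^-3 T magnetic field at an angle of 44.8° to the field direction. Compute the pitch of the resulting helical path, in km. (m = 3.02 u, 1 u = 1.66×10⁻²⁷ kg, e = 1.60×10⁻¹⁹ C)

pitch ≈ 0.652 km

The velocity component along B is v∥ = v cos44.8° = 1.11×10^7 m/s.
The cyclotron period T = 2πm/(qB) = 5.89×10^-5 s is set by m, q, B alone.
Pitch = v∥·T = (1.11×10^7)(5.89×10^-5) = 652 m.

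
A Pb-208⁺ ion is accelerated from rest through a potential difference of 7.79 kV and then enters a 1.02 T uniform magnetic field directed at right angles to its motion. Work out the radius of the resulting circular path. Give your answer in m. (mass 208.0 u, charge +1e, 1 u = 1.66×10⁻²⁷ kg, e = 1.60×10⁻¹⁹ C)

r ≈ 0.180 m

The kinetic energy gained is K = qV = (1×1.60×10^-19)(7790) = 1.25×10^-15 J.
v = √(2K/m) = 8.50×10^4 m/s.
r = mv/(qB) = (3.45×10^-25)(8.50×10^4) / [(1×1.60×10^-19)(1.02)] = 0.180 m.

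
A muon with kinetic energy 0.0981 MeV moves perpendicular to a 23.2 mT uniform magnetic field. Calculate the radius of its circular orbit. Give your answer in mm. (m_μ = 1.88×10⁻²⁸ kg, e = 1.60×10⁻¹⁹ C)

Convert the energy: K = 0.0981 MeV = 1.57×10^-14 J.
v = √(2K/m) = √(2·1.57×10^-14/1.88×10^-28) = 1.29×10^7 m/s.
r = mv/(qB) = (1.88×10^-28)(1.29×10^7) / [(1×1.60×10^-19)(0.0232)] = 0.654 m.

r ≈ 654 mm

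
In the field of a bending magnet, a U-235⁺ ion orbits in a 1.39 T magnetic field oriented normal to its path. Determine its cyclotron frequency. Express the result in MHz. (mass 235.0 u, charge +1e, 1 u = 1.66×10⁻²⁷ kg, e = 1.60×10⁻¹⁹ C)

f ≈ 0.0907 MHz

f = qB/(2πm) = (1×1.60×10^-19)(1.39) / [2π(3.90×10^-25)] = 9.07×10^4 Hz.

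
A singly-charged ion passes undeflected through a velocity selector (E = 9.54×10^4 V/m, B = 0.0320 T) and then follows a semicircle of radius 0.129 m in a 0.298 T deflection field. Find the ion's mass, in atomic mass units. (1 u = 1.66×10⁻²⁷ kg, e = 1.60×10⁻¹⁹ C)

m ≈ 1.24 u

v = E/B₁ = 2.98×10^6 m/s.
From r = mv/(qB₂), m = qB₂r/v = (1×1.60×10^-19)(0.298)(0.129) / (2.98×10^6) = 2.06×10^-27 kg.
In atomic mass units: m = 2.06×10^-27 / 1.66×10^-27 = 1.24 u.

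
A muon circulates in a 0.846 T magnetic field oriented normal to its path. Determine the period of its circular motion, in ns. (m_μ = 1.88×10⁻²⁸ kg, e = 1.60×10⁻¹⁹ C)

The cyclotron period is independent of speed: T = 2πm/(qB).
T = 2π(1.88×10^-28) / [(1×1.60×10^-19)(0.846)] = 8.73×10^-9 s.

T ≈ 8.73 ns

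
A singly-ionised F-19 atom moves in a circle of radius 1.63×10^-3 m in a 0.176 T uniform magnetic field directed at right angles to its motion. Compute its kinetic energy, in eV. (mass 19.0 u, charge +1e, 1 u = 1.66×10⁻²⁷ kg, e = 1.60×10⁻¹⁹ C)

v = qBr/m = (1×1.60×10^-19)(0.176)(1.63×10^-3) / (3.15×10^-26) = 1460 m/s.
K = ½mv² = 0.5·(3.15×10^-26)·(1460)² = 3.34×10^-20 J = 0.209 eV.

K ≈ 0.209 eV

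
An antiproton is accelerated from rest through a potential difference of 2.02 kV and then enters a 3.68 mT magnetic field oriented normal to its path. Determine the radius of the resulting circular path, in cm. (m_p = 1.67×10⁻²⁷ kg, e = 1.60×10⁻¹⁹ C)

r ≈ 176 cm

The kinetic energy gained is K = qV = (1×1.60×10^-19)(2020) = 3.23×10^-16 J.
v = √(2K/m) = 6.22×10^5 m/s.
r = mv/(qB) = (1.67×10^-27)(6.22×10^5) / [(1×1.60×10^-19)(3.68×10^-3)] = 1.76 m.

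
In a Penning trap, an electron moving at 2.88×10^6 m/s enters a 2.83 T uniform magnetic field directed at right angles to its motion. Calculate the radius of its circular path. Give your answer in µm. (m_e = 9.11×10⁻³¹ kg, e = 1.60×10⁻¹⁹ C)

The magnetic force provides the centripetal force: qvB = mv²/r, so r = mv/(qB).
r = (9.11×10^-31 kg)(2.88×10^6 m/s) / [(1×1.60×10^-19 C)(2.83 T)] = 5.79×10^-6 m.

r ≈ 5.79 µm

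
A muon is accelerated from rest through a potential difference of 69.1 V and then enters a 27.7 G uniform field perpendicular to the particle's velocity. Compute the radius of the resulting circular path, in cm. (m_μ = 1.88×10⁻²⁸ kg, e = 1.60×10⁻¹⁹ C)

r ≈ 14.5 cm

The kinetic energy gained is K = qV = (1×1.60×10^-19)(69.1) = 1.11×10^-17 J.
v = √(2K/m) = 3.43×10^5 m/s.
r = mv/(qB) = (1.88×10^-28)(3.43×10^5) / [(1×1.60×10^-19)(2.77×10^-3)] = 0.145 m.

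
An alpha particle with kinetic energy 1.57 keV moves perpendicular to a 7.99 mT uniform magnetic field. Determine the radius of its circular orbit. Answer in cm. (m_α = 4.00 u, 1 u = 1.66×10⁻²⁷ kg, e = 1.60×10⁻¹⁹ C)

r ≈ 71.4 cm

Convert the energy: K = 1.57 keV = 2.51×10^-16 J.
v = √(2K/m) = √(2·2.51×10^-16/6.64×10^-27) = 2.75×10^5 m/s.
r = mv/(qB) = (6.64×10^-27)(2.75×10^5) / [(2×1.60×10^-19)(7.99×10^-3)] = 0.714 m.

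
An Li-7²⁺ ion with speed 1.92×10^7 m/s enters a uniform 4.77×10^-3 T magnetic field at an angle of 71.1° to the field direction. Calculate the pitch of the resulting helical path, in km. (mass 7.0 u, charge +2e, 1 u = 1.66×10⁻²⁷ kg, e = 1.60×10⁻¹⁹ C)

The velocity component along B is v∥ = v cos71.1° = 6.22×10^6 m/s.
The cyclotron period T = 2πm/(qB) = 4.78×10^-5 s is set by m, q, B alone.
Pitch = v∥·T = (6.22×10^6)(4.78×10^-5) = 297 m.

pitch ≈ 0.297 km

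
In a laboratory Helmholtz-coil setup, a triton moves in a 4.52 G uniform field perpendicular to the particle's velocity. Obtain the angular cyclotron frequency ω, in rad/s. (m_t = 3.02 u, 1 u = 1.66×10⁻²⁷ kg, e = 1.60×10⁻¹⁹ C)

ω = qB/m = (1×1.60×10^-19)(4.52×10^-4) / (5.01×10^-27) = 1.44×10^4 rad/s.

ω ≈ 1.44×10^4 rad/s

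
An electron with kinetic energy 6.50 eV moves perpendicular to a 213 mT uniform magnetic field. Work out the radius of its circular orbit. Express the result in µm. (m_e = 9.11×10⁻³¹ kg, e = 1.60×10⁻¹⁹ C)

Convert the energy: K = 6.50 eV = 1.04×10^-18 J.
v = √(2K/m) = √(2·1.04×10^-18/9.11×10^-31) = 1.51×10^6 m/s.
r = mv/(qB) = (9.11×10^-31)(1.51×10^6) / [(1×1.60×10^-19)(0.213)] = 4.04×10^-5 m.

r ≈ 40.4 µm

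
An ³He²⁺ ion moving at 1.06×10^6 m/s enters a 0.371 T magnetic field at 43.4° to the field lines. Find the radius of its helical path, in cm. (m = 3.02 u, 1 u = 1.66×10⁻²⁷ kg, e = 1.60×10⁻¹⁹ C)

r ≈ 3.08 cm

Only the perpendicular component v⊥ = v sin43.4° = 7.28×10^5 m/s is bent by the field.
r = m v⊥ /(qB) = (5.01×10^-27)(7.28×10^5) / [(2×1.60×10^-19)(0.371)] = 0.0308 m.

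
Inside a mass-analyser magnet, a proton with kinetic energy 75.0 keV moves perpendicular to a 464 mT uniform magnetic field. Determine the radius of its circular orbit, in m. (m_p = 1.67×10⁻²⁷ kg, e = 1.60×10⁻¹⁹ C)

Convert the energy: K = 75.0 keV = 1.20×10^-14 J.
v = √(2K/m) = √(2·1.20×10^-14/1.67×10^-27) = 3.79×10^6 m/s.
r = mv/(qB) = (1.67×10^-27)(3.79×10^6) / [(1×1.60×10^-19)(0.464)] = 0.0853 m.

r ≈ 0.0853 m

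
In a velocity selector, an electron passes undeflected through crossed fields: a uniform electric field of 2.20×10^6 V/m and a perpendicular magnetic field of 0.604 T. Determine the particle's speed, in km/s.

For zero net force, qE = qvB, so v = E/B.
v = (2.20×10^6) / (0.604) = 3.64×10^6 m/s.

v ≈ 3640 km/s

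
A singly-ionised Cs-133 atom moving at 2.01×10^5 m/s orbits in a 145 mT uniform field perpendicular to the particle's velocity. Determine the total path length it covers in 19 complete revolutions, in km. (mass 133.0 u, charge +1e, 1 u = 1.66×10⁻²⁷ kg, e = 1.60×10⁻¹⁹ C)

r = mv/(qB) = 1.91 m, so one revolution covers 2πr = 12.0 m.
In 19 revolutions: L = 19·2πr = 228 m.

L ≈ 0.228 km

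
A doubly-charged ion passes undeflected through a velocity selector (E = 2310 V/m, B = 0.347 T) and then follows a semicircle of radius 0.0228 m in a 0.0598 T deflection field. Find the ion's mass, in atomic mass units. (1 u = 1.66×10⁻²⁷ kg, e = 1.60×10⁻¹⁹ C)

m ≈ 39.5 u

v = E/B₁ = 6660 m/s.
From r = mv/(qB₂), m = qB₂r/v = (2×1.60×10^-19)(0.0598)(0.0228) / (6660) = 6.55×10^-26 kg.
In atomic mass units: m = 6.55×10^-26 / 1.66×10^-27 = 39.5 u.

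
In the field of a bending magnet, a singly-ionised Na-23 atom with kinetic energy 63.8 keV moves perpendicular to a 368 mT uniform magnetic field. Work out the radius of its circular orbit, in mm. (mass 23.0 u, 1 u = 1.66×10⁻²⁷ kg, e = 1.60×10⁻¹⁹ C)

Convert the energy: K = 63.8 keV = 1.02×10^-14 J.
v = √(2K/m) = √(2·1.02×10^-14/3.82×10^-26) = 7.31×10^5 m/s.
r = mv/(qB) = (3.82×10^-26)(7.31×10^5) / [(1×1.60×10^-19)(0.368)] = 0.474 m.

r ≈ 474 mm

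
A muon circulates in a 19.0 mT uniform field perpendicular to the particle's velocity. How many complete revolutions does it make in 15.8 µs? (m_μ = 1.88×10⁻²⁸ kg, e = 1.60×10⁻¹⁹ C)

T = 2πm/(qB) = 2π(1.88×10^-28) / [(1×1.60×10^-19)(0.0190)] = 3.8857×10^-7 s.
N = t/T = 1.58×10^-5 / 3.8857×10^-7 ≈ 40.66, so 40 complete revolutions.

N = 40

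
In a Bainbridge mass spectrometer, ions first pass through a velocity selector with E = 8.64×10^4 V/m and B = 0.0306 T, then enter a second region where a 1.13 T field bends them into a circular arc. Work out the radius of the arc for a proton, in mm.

The selector passes v = E/B = 8.64×10^4/0.0306 = 2.82×10^6 m/s.
In the deflection region, r = mv/(qB₂) = (1.67×10^-27)(2.82×10^6) / [(1×1.60×10^-19)(1.13)] = 0.0261 m.

r ≈ 26.1 mm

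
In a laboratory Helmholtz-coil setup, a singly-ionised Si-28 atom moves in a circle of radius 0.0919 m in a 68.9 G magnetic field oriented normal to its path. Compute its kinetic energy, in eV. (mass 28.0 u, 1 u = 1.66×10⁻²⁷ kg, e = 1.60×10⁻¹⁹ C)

K ≈ 0.690 eV

v = qBr/m = (1×1.60×10^-19)(6.89×10^-3)(0.0919) / (4.65×10^-26) = 2180 m/s.
K = ½mv² = 0.5·(4.65×10^-26)·(2180)² = 1.10×10^-19 J = 0.690 eV.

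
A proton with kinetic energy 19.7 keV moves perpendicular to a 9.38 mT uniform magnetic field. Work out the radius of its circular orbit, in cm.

r ≈ 216 cm

Convert the energy: K = 19.7 keV = 3.15×10^-15 J.
v = √(2K/m) = √(2·3.15×10^-15/1.67×10^-27) = 1.94×10^6 m/s.
r = mv/(qB) = (1.67×10^-27)(1.94×10^6) / [(1×1.60×10^-19)(9.38×10^-3)] = 2.16 m.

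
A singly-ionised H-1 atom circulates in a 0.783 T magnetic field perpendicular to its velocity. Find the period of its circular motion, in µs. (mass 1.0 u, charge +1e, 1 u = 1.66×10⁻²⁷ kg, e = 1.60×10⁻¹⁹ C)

The cyclotron period is independent of speed: T = 2πm/(qB).
T = 2π(1.66×10^-27) / [(1×1.60×10^-19)(0.783)] = 8.33×10^-8 s.

T ≈ 0.0833 µs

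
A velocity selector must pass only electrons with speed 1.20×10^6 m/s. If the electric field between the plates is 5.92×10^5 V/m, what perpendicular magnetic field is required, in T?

qE = qvB ⇒ B = E/v = (5.92×10^5) / (1.20×10^6) = 0.493 T.

B ≈ 0.493 T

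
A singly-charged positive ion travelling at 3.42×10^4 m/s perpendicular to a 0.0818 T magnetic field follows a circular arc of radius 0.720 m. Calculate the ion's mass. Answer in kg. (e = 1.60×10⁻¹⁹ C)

qvB = mv²/r ⇒ m = qBr/v.
m = (1×1.60×10^-19)(0.0818)(0.720) / (3.42×10^4) = 2.76×10^-25 kg.

m ≈ 2.76×10^-25 kg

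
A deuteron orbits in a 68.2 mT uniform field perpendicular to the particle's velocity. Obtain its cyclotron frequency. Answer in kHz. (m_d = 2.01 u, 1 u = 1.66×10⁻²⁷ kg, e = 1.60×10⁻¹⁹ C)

f ≈ 520 kHz

f = qB/(2πm) = (1×1.60×10^-19)(0.0682) / [2π(3.34×10^-27)] = 5.20×10^5 Hz.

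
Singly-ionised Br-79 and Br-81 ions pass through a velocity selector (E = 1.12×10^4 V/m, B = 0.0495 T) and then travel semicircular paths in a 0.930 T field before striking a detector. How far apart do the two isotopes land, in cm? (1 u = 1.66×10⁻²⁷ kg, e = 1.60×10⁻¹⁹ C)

Δd ≈ 1.01 cm

Both emerge at v = E/B₁ = 2.26×10^5 m/s.
r = mv/(qB₂), so r₁ = 0.19941 m and r₂ = 0.20446 m, giving Δr = 5.05×10^-3 m.
After a semicircle each ion lands a diameter 2r from the entry slit, so the separation is 2Δr = 0.0101 m.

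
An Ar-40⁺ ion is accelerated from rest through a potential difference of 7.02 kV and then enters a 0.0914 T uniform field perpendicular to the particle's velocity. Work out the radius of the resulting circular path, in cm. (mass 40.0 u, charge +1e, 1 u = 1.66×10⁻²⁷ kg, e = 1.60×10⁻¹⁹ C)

r ≈ 83.5 cm

The kinetic energy gained is K = qV = (1×1.60×10^-19)(7020) = 1.12×10^-15 J.
v = √(2K/m) = 1.84×10^5 m/s.
r = mv/(qB) = (6.64×10^-26)(1.84×10^5) / [(1×1.60×10^-19)(0.0914)] = 0.835 m.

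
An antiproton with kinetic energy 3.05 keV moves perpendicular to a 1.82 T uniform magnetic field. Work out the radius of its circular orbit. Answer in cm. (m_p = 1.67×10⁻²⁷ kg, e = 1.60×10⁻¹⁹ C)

r ≈ 0.438 cm

Convert the energy: K = 3.05 keV = 4.88×10^-16 J.
v = √(2K/m) = √(2·4.88×10^-16/1.67×10^-27) = 7.64×10^5 m/s.
r = mv/(qB) = (1.67×10^-27)(7.64×10^5) / [(1×1.60×10^-19)(1.82)] = 4.38×10^-3 m.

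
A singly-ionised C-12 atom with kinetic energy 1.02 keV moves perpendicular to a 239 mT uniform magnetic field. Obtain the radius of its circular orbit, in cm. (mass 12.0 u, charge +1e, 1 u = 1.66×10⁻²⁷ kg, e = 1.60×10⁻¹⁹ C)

Convert the energy: K = 1.02 keV = 1.63×10^-16 J.
v = √(2K/m) = √(2·1.63×10^-16/1.99×10^-26) = 1.28×10^5 m/s.
r = mv/(qB) = (1.99×10^-26)(1.28×10^5) / [(1×1.60×10^-19)(0.239)] = 0.0667 m.

r ≈ 6.67 cm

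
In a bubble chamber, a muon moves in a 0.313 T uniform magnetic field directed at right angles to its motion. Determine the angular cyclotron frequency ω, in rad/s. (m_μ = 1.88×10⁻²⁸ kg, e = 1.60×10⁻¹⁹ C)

ω ≈ 2.66×10^8 rad/s

ω = qB/m = (1×1.60×10^-19)(0.313) / (1.88×10^-28) = 2.66×10^8 rad/s.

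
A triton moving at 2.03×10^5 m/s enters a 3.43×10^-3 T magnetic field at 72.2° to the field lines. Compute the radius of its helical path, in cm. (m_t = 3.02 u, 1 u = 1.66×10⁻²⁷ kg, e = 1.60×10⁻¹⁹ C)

Only the perpendicular component v⊥ = v sin72.2° = 1.93×10^5 m/s is bent by the field.
r = m v⊥ /(qB) = (5.01×10^-27)(1.93×10^5) / [(1×1.60×10^-19)(3.43×10^-3)] = 1.77 m.

r ≈ 177 cm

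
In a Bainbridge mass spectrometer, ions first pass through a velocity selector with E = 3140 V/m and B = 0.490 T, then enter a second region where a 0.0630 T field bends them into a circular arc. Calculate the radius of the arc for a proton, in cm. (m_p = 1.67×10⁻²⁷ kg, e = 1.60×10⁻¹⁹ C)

r ≈ 0.106 cm

The selector passes v = E/B = 3140/0.490 = 6410 m/s.
In the deflection region, r = mv/(qB₂) = (1.67×10^-27)(6410) / [(1×1.60×10^-19)(0.0630)] = 1.06×10^-3 m.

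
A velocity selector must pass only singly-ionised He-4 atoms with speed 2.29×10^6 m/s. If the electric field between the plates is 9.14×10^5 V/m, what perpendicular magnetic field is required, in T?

qE = qvB ⇒ B = E/v = (9.14×10^5) / (2.29×10^6) = 0.399 T.

B ≈ 0.399 T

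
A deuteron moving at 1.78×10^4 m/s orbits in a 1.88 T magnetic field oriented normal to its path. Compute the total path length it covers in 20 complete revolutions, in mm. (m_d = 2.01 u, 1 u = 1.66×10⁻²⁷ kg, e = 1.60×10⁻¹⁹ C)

L ≈ 24.8 mm

r = mv/(qB) = 1.97×10^-4 m, so one revolution covers 2πr = 1.24×10^-3 m.
In 20 revolutions: L = 20·2πr = 0.0248 m.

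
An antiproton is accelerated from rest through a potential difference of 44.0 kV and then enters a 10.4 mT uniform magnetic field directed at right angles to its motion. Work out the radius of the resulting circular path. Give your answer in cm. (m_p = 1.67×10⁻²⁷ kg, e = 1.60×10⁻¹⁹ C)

r ≈ 291 cm

The kinetic energy gained is K = qV = (1×1.60×10^-19)(4.40×10^4) = 7.04×10^-15 J.
v = √(2K/m) = 2.90×10^6 m/s.
r = mv/(qB) = (1.67×10^-27)(2.90×10^6) / [(1×1.60×10^-19)(0.0104)] = 2.91 m.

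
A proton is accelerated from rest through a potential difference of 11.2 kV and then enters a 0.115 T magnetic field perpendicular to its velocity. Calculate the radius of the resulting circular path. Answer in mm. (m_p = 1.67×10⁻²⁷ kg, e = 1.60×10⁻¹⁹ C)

r ≈ 133 mm

The kinetic energy gained is K = qV = (1×1.60×10^-19)(1.12×10^4) = 1.79×10^-15 J.
v = √(2K/m) = 1.46×10^6 m/s.
r = mv/(qB) = (1.67×10^-27)(1.46×10^6) / [(1×1.60×10^-19)(0.115)] = 0.133 m.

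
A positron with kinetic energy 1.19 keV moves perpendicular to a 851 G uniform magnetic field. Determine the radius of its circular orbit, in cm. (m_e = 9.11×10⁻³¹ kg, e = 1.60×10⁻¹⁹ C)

Convert the energy: K = 1.19 keV = 1.90×10^-16 J.
v = √(2K/m) = √(2·1.90×10^-16/9.11×10^-31) = 2.04×10^7 m/s.
r = mv/(qB) = (9.11×10^-31)(2.04×10^7) / [(1×1.60×10^-19)(0.0851)] = 1.37×10^-3 m.

r ≈ 0.137 cm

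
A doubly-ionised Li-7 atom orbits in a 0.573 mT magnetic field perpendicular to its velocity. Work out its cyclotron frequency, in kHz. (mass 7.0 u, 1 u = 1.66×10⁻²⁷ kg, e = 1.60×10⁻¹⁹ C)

f = qB/(2πm) = (2×1.60×10^-19)(5.73×10^-4) / [2π(1.16×10^-26)] = 2510 Hz.

f ≈ 2.51 kHz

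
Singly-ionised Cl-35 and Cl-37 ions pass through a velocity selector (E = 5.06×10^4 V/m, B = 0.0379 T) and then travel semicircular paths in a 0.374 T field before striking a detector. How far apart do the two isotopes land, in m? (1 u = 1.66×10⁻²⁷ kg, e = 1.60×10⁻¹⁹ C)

Δd ≈ 0.148 m

Both emerge at v = E/B₁ = 1.34×10^6 m/s.
r = mv/(qB₂), so r₁ = 1.2963 m and r₂ = 1.3703 m, giving Δr = 0.0741 m.
After a semicircle each ion lands a diameter 2r from the entry slit, so the separation is 2Δr = 0.148 m.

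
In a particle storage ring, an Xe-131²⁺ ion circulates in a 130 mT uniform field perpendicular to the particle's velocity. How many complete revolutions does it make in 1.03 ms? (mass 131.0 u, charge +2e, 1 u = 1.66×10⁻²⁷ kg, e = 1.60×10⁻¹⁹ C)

N = 31

T = 2πm/(qB) = 2π(2.1746×10^-25) / [(2×1.60×10^-19)(0.130)] = 3.2845×10^-5 s.
N = t/T = 1.03×10^-3 / 3.2845×10^-5 ≈ 31.36, so 31 complete revolutions.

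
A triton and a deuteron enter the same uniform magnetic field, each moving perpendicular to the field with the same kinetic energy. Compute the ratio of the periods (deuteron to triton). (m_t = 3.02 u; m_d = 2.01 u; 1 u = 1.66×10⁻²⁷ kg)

ratio ≈ 0.666

T = 2πm/(qB) is independent of speed, so T₂/T₁ = (m₂/q₂)/(m₁/q₁).
T_{deuteron}/T_{triton} = (3.34×10^-27/1e) / (5.01×10^-27/1e) = 0.666.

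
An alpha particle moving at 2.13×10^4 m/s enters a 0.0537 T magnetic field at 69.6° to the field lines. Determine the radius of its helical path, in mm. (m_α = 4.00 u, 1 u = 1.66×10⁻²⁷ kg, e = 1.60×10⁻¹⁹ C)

Only the perpendicular component v⊥ = v sin69.6° = 2.00×10^4 m/s is bent by the field.
r = m v⊥ /(qB) = (6.64×10^-27)(2.00×10^4) / [(2×1.60×10^-19)(0.0537)] = 7.71×10^-3 m.

r ≈ 7.71 mm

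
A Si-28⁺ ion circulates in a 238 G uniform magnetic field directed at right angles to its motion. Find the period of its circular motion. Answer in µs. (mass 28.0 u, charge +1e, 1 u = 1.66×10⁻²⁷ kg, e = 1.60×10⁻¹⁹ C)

The cyclotron period is independent of speed: T = 2πm/(qB).
T = 2π(4.65×10^-26) / [(1×1.60×10^-19)(0.0238)] = 7.67×10^-5 s.

T ≈ 76.7 µs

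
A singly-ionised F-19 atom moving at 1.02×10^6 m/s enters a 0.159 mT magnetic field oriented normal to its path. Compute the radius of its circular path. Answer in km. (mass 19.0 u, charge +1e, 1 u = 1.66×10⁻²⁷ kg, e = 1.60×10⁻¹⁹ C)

r ≈ 1.26 km

The magnetic force provides the centripetal force: qvB = mv²/r, so r = mv/(qB).
r = (3.15×10^-26 kg)(1.02×10^6 m/s) / [(1×1.60×10^-19 C)(1.59×10^-4 T)] = 1260 m.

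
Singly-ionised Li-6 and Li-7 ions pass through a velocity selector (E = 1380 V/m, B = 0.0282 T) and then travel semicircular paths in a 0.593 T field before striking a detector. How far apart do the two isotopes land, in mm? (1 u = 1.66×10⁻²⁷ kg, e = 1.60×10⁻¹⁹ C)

Both emerge at v = E/B₁ = 4.89×10^4 m/s.
r = mv/(qB₂), so r₁ = 5.137×10^-3 m and r₂ = 5.993×10^-3 m, giving Δr = 8.56×10^-4 m.
After a semicircle each ion lands a diameter 2r from the entry slit, so the separation is 2Δr = 1.71×10^-3 m.

Δd ≈ 1.71 mm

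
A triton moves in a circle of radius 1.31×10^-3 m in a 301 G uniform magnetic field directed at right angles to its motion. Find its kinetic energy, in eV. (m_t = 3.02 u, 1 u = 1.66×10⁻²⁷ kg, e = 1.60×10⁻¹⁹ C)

v = qBr/m = (1×1.60×10^-19)(0.0301)(1.31×10^-3) / (5.01×10^-27) = 1260 m/s.
K = ½mv² = 0.5·(5.01×10^-27)·(1260)² = 3.97×10^-21 J = 0.0248 eV.

K ≈ 0.0248 eV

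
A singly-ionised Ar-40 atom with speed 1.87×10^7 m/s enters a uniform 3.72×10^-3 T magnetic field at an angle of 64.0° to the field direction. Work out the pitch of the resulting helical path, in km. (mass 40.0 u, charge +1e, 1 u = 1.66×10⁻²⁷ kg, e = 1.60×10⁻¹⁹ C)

pitch ≈ 5.75 km

The velocity component along B is v∥ = v cos64.0° = 8.20×10^6 m/s.
The cyclotron period T = 2πm/(qB) = 7.01×10^-4 s is set by m, q, B alone.
Pitch = v∥·T = (8.20×10^6)(7.01×10^-4) = 5750 m.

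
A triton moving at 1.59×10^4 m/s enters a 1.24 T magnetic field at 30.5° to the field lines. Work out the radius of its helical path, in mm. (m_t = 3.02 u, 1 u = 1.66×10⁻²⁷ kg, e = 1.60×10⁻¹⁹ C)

Only the perpendicular component v⊥ = v sin30.5° = 8070 m/s is bent by the field.
r = m v⊥ /(qB) = (5.01×10^-27)(8070) / [(1×1.60×10^-19)(1.24)] = 2.04×10^-4 m.

r ≈ 0.204 mm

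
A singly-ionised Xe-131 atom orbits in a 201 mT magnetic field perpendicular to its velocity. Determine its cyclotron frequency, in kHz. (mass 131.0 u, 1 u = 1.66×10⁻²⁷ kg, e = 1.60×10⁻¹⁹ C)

f = qB/(2πm) = (1×1.60×10^-19)(0.201) / [2π(2.17×10^-25)] = 2.35×10^4 Hz.

f ≈ 23.5 kHz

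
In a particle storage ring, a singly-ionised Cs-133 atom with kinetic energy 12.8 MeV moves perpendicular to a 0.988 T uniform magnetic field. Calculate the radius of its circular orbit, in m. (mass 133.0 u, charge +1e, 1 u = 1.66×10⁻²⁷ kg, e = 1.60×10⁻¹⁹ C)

r ≈ 6.02 m

Convert the energy: K = 12.8 MeV = 2.05×10^-12 J.
v = √(2K/m) = √(2·2.05×10^-12/2.21×10^-25) = 4.31×10^6 m/s.
r = mv/(qB) = (2.21×10^-25)(4.31×10^6) / [(1×1.60×10^-19)(0.988)] = 6.02 m.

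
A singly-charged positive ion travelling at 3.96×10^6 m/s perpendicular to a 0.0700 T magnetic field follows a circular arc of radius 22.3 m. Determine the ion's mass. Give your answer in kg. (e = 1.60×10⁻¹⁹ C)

qvB = mv²/r ⇒ m = qBr/v.
m = (1×1.60×10^-19)(0.0700)(22.3) / (3.96×10^6) = 6.31×10^-26 kg.

m ≈ 6.31×10^-26 kg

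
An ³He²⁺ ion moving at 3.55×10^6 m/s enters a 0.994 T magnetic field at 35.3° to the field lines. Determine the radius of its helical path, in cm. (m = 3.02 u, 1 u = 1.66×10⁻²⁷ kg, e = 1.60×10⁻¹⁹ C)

r ≈ 3.23 cm

Only the perpendicular component v⊥ = v sin35.3° = 2.05×10^6 m/s is bent by the field.
r = m v⊥ /(qB) = (5.01×10^-27)(2.05×10^6) / [(2×1.60×10^-19)(0.994)] = 0.0323 m.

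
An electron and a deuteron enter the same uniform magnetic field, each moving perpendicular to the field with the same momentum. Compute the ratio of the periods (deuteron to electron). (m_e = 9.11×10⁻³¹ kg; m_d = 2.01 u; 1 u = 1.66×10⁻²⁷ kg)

T = 2πm/(qB) is independent of speed, so T₂/T₁ = (m₂/q₂)/(m₁/q₁).
T_{deuteron}/T_{electron} = (3.34×10^-27/1e) / (9.11×10^-31/1e) = 3660.

ratio ≈ 3660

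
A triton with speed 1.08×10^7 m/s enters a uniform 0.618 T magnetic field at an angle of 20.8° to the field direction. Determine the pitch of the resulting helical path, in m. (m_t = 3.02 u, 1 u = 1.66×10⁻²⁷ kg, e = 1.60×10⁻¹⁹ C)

The velocity component along B is v∥ = v cos20.8° = 1.01×10^7 m/s.
The cyclotron period T = 2πm/(qB) = 3.19×10^-7 s is set by m, q, B alone.
Pitch = v∥·T = (1.01×10^7)(3.19×10^-7) = 3.22 m.

pitch ≈ 3.22 m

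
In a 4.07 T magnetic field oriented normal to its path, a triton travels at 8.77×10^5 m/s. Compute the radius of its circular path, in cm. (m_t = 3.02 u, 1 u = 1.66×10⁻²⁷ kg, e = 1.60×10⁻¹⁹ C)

r ≈ 0.675 cm

The magnetic force provides the centripetal force: qvB = mv²/r, so r = mv/(qB).
r = (5.01×10^-27 kg)(8.77×10^5 m/s) / [(1×1.60×10^-19 C)(4.07 T)] = 6.75×10^-3 m.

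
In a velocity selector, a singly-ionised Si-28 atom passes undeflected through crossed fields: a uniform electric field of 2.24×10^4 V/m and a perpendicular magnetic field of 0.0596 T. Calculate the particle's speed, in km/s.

v ≈ 376 km/s

For zero net force, qE = qvB, so v = E/B.
v = (2.24×10^4) / (0.0596) = 3.76×10^5 m/s.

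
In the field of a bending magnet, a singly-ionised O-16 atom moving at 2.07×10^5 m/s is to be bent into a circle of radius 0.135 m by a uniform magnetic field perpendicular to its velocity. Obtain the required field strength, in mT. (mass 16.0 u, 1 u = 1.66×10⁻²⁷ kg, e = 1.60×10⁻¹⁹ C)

qvB = mv²/r gives B = mv/(qr).
B = (2.66×10^-26)(2.07×10^5) / [(1×1.60×10^-19)(0.135)] = 0.255 T.

B ≈ 255 mT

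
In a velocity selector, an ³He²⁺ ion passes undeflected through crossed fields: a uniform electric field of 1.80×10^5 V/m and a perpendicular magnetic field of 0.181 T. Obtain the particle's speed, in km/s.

For zero net force, qE = qvB, so v = E/B.
v = (1.80×10^5) / (0.181) = 9.94×10^5 m/s.

v ≈ 994 km/s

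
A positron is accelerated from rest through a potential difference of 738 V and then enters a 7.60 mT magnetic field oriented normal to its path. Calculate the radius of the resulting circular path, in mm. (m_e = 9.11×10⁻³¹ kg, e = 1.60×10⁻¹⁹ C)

The kinetic energy gained is K = qV = (1×1.60×10^-19)(738) = 1.18×10^-16 J.
v = √(2K/m) = 1.61×10^7 m/s.
r = mv/(qB) = (9.11×10^-31)(1.61×10^7) / [(1×1.60×10^-19)(7.60×10^-3)] = 0.0121 m.

r ≈ 12.1 mm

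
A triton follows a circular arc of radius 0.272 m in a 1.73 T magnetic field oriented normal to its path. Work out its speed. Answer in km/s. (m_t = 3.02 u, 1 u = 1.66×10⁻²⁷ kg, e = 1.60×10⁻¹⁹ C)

From qvB = mv²/r, v = qBr/m.
v = (1×1.60×10^-19)(1.73)(0.272) / (5.01×10^-27) = 1.50×10^7 m/s.

v ≈ 15000 km/s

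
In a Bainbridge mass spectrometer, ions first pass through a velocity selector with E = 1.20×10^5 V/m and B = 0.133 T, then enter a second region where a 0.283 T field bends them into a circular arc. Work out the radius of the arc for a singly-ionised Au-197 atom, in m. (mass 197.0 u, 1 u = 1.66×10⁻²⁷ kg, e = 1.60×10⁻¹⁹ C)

The selector passes v = E/B = 1.20×10^5/0.133 = 9.02×10^5 m/s.
In the deflection region, r = mv/(qB₂) = (3.27×10^-25)(9.02×10^5) / [(1×1.60×10^-19)(0.283)] = 6.52 m.

r ≈ 6.52 m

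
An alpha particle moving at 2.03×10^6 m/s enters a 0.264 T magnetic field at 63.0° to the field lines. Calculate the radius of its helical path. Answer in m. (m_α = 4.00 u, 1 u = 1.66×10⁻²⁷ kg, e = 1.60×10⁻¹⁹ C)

Only the perpendicular component v⊥ = v sin63.0° = 1.81×10^6 m/s is bent by the field.
r = m v⊥ /(qB) = (6.64×10^-27)(1.81×10^6) / [(2×1.60×10^-19)(0.264)] = 0.142 m.

r ≈ 0.142 m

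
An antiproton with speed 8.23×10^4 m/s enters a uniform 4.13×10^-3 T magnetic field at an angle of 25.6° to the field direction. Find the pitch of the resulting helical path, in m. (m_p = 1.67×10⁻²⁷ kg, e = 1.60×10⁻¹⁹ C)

pitch ≈ 1.18 m

The velocity component along B is v∥ = v cos25.6° = 7.42×10^4 m/s.
The cyclotron period T = 2πm/(qB) = 1.59×10^-5 s is set by m, q, B alone.
Pitch = v∥·T = (7.42×10^4)(1.59×10^-5) = 1.18 m.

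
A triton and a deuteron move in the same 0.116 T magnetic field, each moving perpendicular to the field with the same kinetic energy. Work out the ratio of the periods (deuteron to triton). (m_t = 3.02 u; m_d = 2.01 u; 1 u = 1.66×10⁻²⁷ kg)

T = 2πm/(qB) is independent of speed, so T₂/T₁ = (m₂/q₂)/(m₁/q₁).
T_{deuteron}/T_{triton} = (3.34×10^-27/1e) / (5.01×10^-27/1e) = 0.666.

ratio ≈ 0.666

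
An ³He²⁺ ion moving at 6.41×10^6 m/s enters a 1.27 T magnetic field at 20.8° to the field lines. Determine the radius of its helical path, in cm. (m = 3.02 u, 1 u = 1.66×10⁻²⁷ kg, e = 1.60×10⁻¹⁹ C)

r ≈ 2.81 cm

Only the perpendicular component v⊥ = v sin20.8° = 2.28×10^6 m/s is bent by the field.
r = m v⊥ /(qB) = (5.01×10^-27)(2.28×10^6) / [(2×1.60×10^-19)(1.27)] = 0.0281 m.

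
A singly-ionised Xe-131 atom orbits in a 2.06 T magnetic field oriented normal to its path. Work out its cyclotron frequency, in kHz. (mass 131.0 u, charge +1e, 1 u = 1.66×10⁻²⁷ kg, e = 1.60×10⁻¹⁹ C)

f = qB/(2πm) = (1×1.60×10^-19)(2.06) / [2π(2.17×10^-25)] = 2.41×10^5 Hz.

f ≈ 241 kHz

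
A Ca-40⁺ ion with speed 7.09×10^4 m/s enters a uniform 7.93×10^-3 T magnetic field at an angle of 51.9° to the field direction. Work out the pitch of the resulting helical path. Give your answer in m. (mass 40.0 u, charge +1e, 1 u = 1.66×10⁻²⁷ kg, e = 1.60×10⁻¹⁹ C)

The velocity component along B is v∥ = v cos51.9° = 4.37×10^4 m/s.
The cyclotron period T = 2πm/(qB) = 3.29×10^-4 s is set by m, q, B alone.
Pitch = v∥·T = (4.37×10^4)(3.29×10^-4) = 14.4 m.

pitch ≈ 14.4 m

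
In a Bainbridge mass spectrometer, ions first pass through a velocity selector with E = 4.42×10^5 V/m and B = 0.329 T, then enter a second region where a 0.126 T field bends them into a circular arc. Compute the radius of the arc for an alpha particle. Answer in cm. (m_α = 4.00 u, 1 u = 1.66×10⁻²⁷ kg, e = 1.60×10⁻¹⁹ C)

r ≈ 22.1 cm

The selector passes v = E/B = 4.42×10^5/0.329 = 1.34×10^6 m/s.
In the deflection region, r = mv/(qB₂) = (6.64×10^-27)(1.34×10^6) / [(2×1.60×10^-19)(0.126)] = 0.221 m.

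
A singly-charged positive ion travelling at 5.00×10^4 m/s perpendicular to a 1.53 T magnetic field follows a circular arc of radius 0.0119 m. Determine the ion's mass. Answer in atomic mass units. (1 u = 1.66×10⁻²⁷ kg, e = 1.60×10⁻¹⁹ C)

qvB = mv²/r ⇒ m = qBr/v.
m = (1×1.60×10^-19)(1.53)(0.0119) / (5.00×10^4) = 5.83×10^-26 kg = 35.1 u.

m ≈ 35.1 u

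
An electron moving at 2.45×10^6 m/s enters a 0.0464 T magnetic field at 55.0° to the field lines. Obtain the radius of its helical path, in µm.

r ≈ 246 µm

Only the perpendicular component v⊥ = v sin55.0° = 2.01×10^6 m/s is bent by the field.
r = m v⊥ /(qB) = (9.11×10^-31)(2.01×10^6) / [(1×1.60×10^-19)(0.0464)] = 2.46×10^-4 m.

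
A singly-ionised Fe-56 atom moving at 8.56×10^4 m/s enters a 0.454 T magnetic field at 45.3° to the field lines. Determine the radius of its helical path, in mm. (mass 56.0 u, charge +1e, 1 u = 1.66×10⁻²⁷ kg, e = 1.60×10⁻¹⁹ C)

r ≈ 77.9 mm

Only the perpendicular component v⊥ = v sin45.3° = 6.08×10^4 m/s is bent by the field.
r = m v⊥ /(qB) = (9.30×10^-26)(6.08×10^4) / [(1×1.60×10^-19)(0.454)] = 0.0779 m.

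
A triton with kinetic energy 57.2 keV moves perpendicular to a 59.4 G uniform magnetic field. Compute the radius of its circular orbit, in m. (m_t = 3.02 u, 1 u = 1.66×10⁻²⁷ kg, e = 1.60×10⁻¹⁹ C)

r ≈ 10.1 m

Convert the energy: K = 57.2 keV = 9.15×10^-15 J.
v = √(2K/m) = √(2·9.15×10^-15/5.01×10^-27) = 1.91×10^6 m/s.
r = mv/(qB) = (5.01×10^-27)(1.91×10^6) / [(1×1.60×10^-19)(5.94×10^-3)] = 10.1 m.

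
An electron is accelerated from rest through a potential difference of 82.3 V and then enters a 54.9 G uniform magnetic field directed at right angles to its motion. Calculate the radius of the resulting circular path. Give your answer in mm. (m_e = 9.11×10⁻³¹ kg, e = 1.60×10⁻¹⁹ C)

r ≈ 5.58 mm

The kinetic energy gained is K = qV = (1×1.60×10^-19)(82.3) = 1.32×10^-17 J.
v = √(2K/m) = 5.38×10^6 m/s.
r = mv/(qB) = (9.11×10^-31)(5.38×10^6) / [(1×1.60×10^-19)(5.49×10^-3)] = 5.58×10^-3 m.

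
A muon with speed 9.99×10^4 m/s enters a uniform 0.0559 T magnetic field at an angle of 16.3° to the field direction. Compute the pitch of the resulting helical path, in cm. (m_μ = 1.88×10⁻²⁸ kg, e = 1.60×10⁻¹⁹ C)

The velocity component along B is v∥ = v cos16.3° = 9.59×10^4 m/s.
The cyclotron period T = 2πm/(qB) = 1.32×10^-7 s is set by m, q, B alone.
Pitch = v∥·T = (9.59×10^4)(1.32×10^-7) = 0.0127 m.

pitch ≈ 1.27 cm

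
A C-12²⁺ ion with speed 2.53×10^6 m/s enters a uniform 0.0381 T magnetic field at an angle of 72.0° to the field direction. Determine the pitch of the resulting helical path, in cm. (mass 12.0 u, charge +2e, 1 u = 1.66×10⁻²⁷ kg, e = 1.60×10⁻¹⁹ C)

pitch ≈ 803 cm

The velocity component along B is v∥ = v cos72.0° = 7.82×10^5 m/s.
The cyclotron period T = 2πm/(qB) = 1.03×10^-5 s is set by m, q, B alone.
Pitch = v∥·T = (7.82×10^5)(1.03×10^-5) = 8.03 m.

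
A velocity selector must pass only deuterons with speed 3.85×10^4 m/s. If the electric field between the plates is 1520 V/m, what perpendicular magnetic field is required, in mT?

B ≈ 39.5 mT

qE = qvB ⇒ B = E/v = (1520) / (3.85×10^4) = 0.0395 T.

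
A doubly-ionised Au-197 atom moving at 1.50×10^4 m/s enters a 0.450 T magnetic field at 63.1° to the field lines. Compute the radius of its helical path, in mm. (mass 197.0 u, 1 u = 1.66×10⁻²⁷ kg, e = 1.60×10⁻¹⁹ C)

Only the perpendicular component v⊥ = v sin63.1° = 1.34×10^4 m/s is bent by the field.
r = m v⊥ /(qB) = (3.27×10^-25)(1.34×10^4) / [(2×1.60×10^-19)(0.450)] = 0.0304 m.

r ≈ 30.4 mm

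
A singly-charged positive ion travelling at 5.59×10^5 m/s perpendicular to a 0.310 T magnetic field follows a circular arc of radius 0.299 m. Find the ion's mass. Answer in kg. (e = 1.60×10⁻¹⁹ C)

m ≈ 2.65×10^-26 kg

qvB = mv²/r ⇒ m = qBr/v.
m = (1×1.60×10^-19)(0.310)(0.299) / (5.59×10^5) = 2.65×10^-26 kg.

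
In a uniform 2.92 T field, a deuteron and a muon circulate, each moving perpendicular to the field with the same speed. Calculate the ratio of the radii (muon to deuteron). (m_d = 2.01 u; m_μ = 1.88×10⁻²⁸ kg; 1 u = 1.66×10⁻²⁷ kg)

ratio ≈ 0.0563

r = mv/(qB) ⇒ at equal v, r ∝ m/q.
r_{muon}/r_{deuteron} = 0.0563.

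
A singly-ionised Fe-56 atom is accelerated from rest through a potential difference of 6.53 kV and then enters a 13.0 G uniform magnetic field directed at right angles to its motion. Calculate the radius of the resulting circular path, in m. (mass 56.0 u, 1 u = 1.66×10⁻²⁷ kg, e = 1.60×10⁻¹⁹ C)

r ≈ 67.0 m

The kinetic energy gained is K = qV = (1×1.60×10^-19)(6530) = 1.04×10^-15 J.
v = √(2K/m) = 1.50×10^5 m/s.
r = mv/(qB) = (9.30×10^-26)(1.50×10^5) / [(1×1.60×10^-19)(1.30×10^-3)] = 67.0 m.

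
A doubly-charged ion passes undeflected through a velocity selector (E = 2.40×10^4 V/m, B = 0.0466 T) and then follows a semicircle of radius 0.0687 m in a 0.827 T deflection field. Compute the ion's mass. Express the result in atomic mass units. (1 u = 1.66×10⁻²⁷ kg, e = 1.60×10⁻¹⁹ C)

m ≈ 21.3 u

v = E/B₁ = 5.15×10^5 m/s.
From r = mv/(qB₂), m = qB₂r/v = (2×1.60×10^-19)(0.827)(0.0687) / (5.15×10^5) = 3.53×10^-26 kg.
In atomic mass units: m = 3.53×10^-26 / 1.66×10^-27 = 21.3 u.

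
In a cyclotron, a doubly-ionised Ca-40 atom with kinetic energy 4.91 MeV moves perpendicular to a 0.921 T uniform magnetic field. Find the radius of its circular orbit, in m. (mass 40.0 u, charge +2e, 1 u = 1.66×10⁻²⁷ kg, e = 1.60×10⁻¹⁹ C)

Convert the energy: K = 4.91 MeV = 7.86×10^-13 J.
v = √(2K/m) = √(2·7.86×10^-13/6.64×10^-26) = 4.86×10^6 m/s.
r = mv/(qB) = (6.64×10^-26)(4.86×10^6) / [(2×1.60×10^-19)(0.921)] = 1.10 m.

r ≈ 1.10 m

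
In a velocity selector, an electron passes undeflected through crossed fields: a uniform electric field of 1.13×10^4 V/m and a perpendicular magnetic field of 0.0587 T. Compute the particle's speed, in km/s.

v ≈ 193 km/s

For zero net force, qE = qvB, so v = E/B.
v = (1.13×10^4) / (0.0587) = 1.93×10^5 m/s.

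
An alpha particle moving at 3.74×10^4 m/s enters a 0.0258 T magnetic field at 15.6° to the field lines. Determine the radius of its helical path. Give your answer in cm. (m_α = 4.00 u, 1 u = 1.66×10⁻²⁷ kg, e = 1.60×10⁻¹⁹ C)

r ≈ 0.809 cm

Only the perpendicular component v⊥ = v sin15.6° = 1.01×10^4 m/s is bent by the field.
r = m v⊥ /(qB) = (6.64×10^-27)(1.01×10^4) / [(2×1.60×10^-19)(0.0258)] = 8.09×10^-3 m.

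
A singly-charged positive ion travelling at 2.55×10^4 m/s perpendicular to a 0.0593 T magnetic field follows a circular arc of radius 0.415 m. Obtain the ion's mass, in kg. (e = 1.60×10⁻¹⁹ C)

qvB = mv²/r ⇒ m = qBr/v.
m = (1×1.60×10^-19)(0.0593)(0.415) / (2.55×10^4) = 1.54×10^-25 kg.

m ≈ 1.54×10^-25 kg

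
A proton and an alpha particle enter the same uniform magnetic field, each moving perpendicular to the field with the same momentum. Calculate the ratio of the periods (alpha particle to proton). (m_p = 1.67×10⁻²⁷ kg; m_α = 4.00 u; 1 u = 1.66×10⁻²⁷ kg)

ratio ≈ 1.99

T = 2πm/(qB) is independent of speed, so T₂/T₁ = (m₂/q₂)/(m₁/q₁).
T_{alpha particle}/T_{proton} = (6.64×10^-27/2e) / (1.67×10^-27/1e) = 1.99.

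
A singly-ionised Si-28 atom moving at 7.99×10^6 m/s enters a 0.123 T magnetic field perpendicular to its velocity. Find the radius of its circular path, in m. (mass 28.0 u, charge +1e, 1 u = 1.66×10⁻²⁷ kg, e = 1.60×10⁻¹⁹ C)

The magnetic force provides the centripetal force: qvB = mv²/r, so r = mv/(qB).
r = (4.65×10^-26 kg)(7.99×10^6 m/s) / [(1×1.60×10^-19 C)(0.123 T)] = 18.9 m.

r ≈ 18.9 m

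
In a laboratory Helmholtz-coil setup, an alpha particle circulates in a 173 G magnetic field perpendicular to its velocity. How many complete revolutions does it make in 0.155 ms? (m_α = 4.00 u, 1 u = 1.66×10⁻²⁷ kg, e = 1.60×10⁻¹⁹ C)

T = 2πm/(qB) = 2π(6.64×10^-27) / [(2×1.60×10^-19)(0.0173)] = 7.5362×10^-6 s.
N = t/T = 1.55×10^-4 / 7.5362×10^-6 ≈ 20.57, so 20 complete revolutions.

N = 20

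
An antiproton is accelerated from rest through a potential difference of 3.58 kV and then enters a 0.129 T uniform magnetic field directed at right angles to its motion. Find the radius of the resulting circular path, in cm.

r ≈ 6.70 cm

The kinetic energy gained is K = qV = (1×1.60×10^-19)(3580) = 5.73×10^-16 J.
v = √(2K/m) = 8.28×10^5 m/s.
r = mv/(qB) = (1.67×10^-27)(8.28×10^5) / [(1×1.60×10^-19)(0.129)] = 0.0670 m.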